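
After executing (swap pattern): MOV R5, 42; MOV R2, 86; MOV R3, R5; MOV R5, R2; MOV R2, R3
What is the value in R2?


Register state trace (swap pattern):
  MOV R5, 42  → R5 = 42
  MOV R2, 86  → R2 = 86
  MOV R3, R5  → R3 = 42  (save R5)
  MOV R5, R2  → R5 = 86  (R5 gets R2's value)
  MOV R2, R3  → R2 = 42  (R2 gets saved value)
Final: R2 = 42

42


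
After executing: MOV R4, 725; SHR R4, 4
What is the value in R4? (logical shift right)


Register state trace:
  MOV R4, 725  → R4 = 725
  SHR R4, 4  → R4 = 725 >> 4 = 725 // 2^4 = 45
Final: R4 = 45

45


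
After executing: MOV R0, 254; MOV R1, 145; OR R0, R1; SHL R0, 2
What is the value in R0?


Register state trace:
  MOV R0, 254  → R0 = 254 (0b11111110)
  MOV R1, 145  → R1 = 145 (0b10010001)
  OR R0, R1  → R0 = 254 OR 145 = 255 (0b11111111)
  SHL R0, 2  → R0 = 255 << 2 = 1020
Final: R0 = 1020

1020


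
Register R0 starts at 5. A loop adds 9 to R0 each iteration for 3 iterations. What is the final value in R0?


Starting value: R0 = 5
  Iter 1: R0 = 5 + 9 = 14
  Iter 2: R0 = 14 + 9 = 23
  Iter 3: R0 = 23 + 9 = 32
Final: R0 = 32

32


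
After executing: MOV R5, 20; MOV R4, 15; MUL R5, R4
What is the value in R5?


Register state trace:
  MOV R5, 20  → R5 = 20
  MOV R4, 15  → R4 = 15
  MUL R5, R4  → R5 = 20 * 15 = 300
Final: R5 = 300

300


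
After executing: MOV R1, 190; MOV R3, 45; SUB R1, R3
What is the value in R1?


Register state trace:
  MOV R1, 190  → R1 = 190
  MOV R3, 45  → R3 = 45
  SUB R1, R3  → R1 = 190 - 45 = 145
Final: R1 = 145

145


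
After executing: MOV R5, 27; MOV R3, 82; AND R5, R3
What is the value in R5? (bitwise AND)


Register state trace:
  MOV R5, 27  → R5 = 27 (0b00011011)
  MOV R3, 82  → R3 = 82 (0b01010010)
  AND R5, R3  → R5 = 27 AND 82 = 18 (0b00010010)
Final: R5 = 18

18


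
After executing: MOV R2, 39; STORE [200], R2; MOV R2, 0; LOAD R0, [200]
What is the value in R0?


Register and memory trace:
  MOV R2, 39  → R2 = 39
  STORE [200], R2  → mem[200] = 39
  MOV R2, 0  → R2 = 0
  LOAD R0, [200]  → R0 = mem[200] = 39
Final: R0 = 39

39


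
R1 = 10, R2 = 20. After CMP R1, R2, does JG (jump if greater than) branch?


Trace:
  R1 = 10, R2 = 20
  CMP R1, R2  → compares 10 vs 20
  JG checks: is 10 greater than 20?
  10 < 20, so condition is false
Branch taken: No

No


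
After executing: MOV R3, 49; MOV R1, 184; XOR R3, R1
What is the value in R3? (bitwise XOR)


Register state trace:
  MOV R3, 49  → R3 = 49 (0b00110001)
  MOV R1, 184  → R1 = 184 (0b10111000)
  XOR R3, R1  → R3 = 49 XOR 184 = 137 (0b10001001)
Final: R3 = 137

137


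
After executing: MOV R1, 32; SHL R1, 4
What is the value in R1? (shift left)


Register state trace:
  MOV R1, 32  → R1 = 32
  SHL R1, 4  → R1 = 32 << 4 = 32 * 2^4 = 512
Final: R1 = 512

512


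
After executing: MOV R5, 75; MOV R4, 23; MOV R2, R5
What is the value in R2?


Register state trace:
  MOV R5, 75  → R5 = 75
  MOV R4, 23  → R4 = 23
  MOV R2, R5  → R2 = 75
Final: R2 = 75

75


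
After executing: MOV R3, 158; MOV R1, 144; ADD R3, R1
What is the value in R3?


Register state trace:
  MOV R3, 158  → R3 = 158
  MOV R1, 144  → R1 = 144
  ADD R3, R1  → R3 = 158 + 144 = 302
Final: R3 = 302

302


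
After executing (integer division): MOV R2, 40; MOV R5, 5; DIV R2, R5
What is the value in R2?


Register state trace:
  MOV R2, 40  → R2 = 40
  MOV R5, 5  → R5 = 5
  DIV R2, R5  → R2 = 40 // 5 = 8
Final: R2 = 8

8


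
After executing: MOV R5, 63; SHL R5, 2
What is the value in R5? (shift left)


Register state trace:
  MOV R5, 63  → R5 = 63
  SHL R5, 2  → R5 = 63 << 2 = 63 * 2^2 = 252
Final: R5 = 252

252


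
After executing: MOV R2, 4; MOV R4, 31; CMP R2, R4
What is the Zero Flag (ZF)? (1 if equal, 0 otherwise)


Register state trace:
  MOV R2, 4  → R2 = 4
  MOV R4, 31  → R4 = 31
  CMP R2, R4  → computes 4 - 31 = -27
  Result is nonzero, so values are not equal
ZF = 0

0


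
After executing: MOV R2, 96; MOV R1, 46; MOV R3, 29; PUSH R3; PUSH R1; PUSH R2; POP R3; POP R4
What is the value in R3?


Stack trace (top is rightmost):
  MOV R2, 96  → R2 = 96
  MOV R1, 46  → R1 = 46
  MOV R3, 29  → R3 = 29
  PUSH R3  → stack: [29]
  PUSH R1  → stack: [29, 46]
  PUSH R2  → stack: [29, 46, 96]
  POP R3  → R3 = 96, stack: [29, 46]
  POP R4  → R4 = 46, stack: [29]
Final: R3 = 96

96


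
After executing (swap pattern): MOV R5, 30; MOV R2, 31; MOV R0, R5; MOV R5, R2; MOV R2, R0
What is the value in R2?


Register state trace (swap pattern):
  MOV R5, 30  → R5 = 30
  MOV R2, 31  → R2 = 31
  MOV R0, R5  → R0 = 30  (save R5)
  MOV R5, R2  → R5 = 31  (R5 gets R2's value)
  MOV R2, R0  → R2 = 30  (R2 gets saved value)
Final: R2 = 30

30


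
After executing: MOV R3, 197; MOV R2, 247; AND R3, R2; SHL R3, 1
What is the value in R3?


Register state trace:
  MOV R3, 197  → R3 = 197 (0b11000101)
  MOV R2, 247  → R2 = 247 (0b11110111)
  AND R3, R2  → R3 = 197 AND 247 = 197 (0b11000101)
  SHL R3, 1  → R3 = 197 << 1 = 394
Final: R3 = 394

394


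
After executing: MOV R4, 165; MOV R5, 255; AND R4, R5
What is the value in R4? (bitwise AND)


Register state trace:
  MOV R4, 165  → R4 = 165 (0b10100101)
  MOV R5, 255  → R5 = 255 (0b11111111)
  AND R4, R5  → R4 = 165 AND 255 = 165 (0b10100101)
Final: R4 = 165

165


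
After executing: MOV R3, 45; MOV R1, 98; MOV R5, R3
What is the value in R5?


Register state trace:
  MOV R3, 45  → R3 = 45
  MOV R1, 98  → R1 = 98
  MOV R5, R3  → R5 = 45
Final: R5 = 45

45


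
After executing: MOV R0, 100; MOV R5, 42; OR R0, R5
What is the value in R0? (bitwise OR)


Register state trace:
  MOV R0, 100  → R0 = 100 (0b01100100)
  MOV R5, 42  → R5 = 42 (0b00101010)
  OR R0, R5   → R0 = 100 OR 42 = 110 (0b01101110)
Final: R0 = 110

110


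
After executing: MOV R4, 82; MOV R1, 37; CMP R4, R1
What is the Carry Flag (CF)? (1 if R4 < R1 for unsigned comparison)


Register state trace:
  MOV R4, 82  → R4 = 82
  MOV R1, 37  → R1 = 37
  CMP R4, R1  → unsigned 82 - 37: no borrow
  82 >= 37, so CF = 0
CF = 0

0


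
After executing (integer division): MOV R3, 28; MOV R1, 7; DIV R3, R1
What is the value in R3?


Register state trace:
  MOV R3, 28  → R3 = 28
  MOV R1, 7  → R1 = 7
  DIV R3, R1  → R3 = 28 // 7 = 4
Final: R3 = 4

4


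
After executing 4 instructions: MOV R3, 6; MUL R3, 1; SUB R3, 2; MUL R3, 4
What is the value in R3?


Register state trace:
  MOV R3, 6  → R3 = 6
  MUL R3, 1  → R3 = 6 * 1 = 6
  SUB R3, 2  → R3 = 6 - 2 = 4
  MUL R3, 4  → R3 = 4 * 4 = 16
Final: R3 = 16

16


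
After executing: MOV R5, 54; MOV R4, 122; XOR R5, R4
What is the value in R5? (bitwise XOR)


Register state trace:
  MOV R5, 54  → R5 = 54 (0b00110110)
  MOV R4, 122  → R4 = 122 (0b01111010)
  XOR R5, R4  → R5 = 54 XOR 122 = 76 (0b01001100)
Final: R5 = 76

76


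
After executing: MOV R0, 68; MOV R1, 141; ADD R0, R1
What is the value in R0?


Register state trace:
  MOV R0, 68  → R0 = 68
  MOV R1, 141  → R1 = 141
  ADD R0, R1  → R0 = 68 + 141 = 209
Final: R0 = 209

209


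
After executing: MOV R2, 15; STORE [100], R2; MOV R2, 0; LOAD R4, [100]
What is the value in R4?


Register and memory trace:
  MOV R2, 15  → R2 = 15
  STORE [100], R2  → mem[100] = 15
  MOV R2, 0  → R2 = 0
  LOAD R4, [100]  → R4 = mem[100] = 15
Final: R4 = 15

15


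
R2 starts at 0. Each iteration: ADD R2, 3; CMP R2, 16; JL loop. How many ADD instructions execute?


Loop trace (R2 starts at 0, target 16, step 3):
  ADD #1: R2 = 0 + 3 = 3  → 3 < 16, loop
  ADD #2: R2 = 3 + 3 = 6  → 6 < 16, loop
  ADD #3: R2 = 6 + 3 = 9  → 9 < 16, loop
  ADD #4: R2 = 9 + 3 = 12  → 12 < 16, loop
  ADD #5: R2 = 12 + 3 = 15  → 15 < 16, loop
  ADD #6: R2 = 15 + 3 = 18  → 18 >= 16, exit
Total ADD instructions: 6

6


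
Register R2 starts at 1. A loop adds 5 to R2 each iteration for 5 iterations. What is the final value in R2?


Starting value: R2 = 1
  Iter 1: R2 = 1 + 5 = 6
  Iter 2: R2 = 6 + 5 = 11
  Iter 3: R2 = 11 + 5 = 16
  Iter 4: R2 = 16 + 5 = 21
  Iter 5: R2 = 21 + 5 = 26
Final: R2 = 26

26


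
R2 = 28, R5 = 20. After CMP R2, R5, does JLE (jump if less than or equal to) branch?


Trace:
  R2 = 28, R5 = 20
  CMP R2, R5  → compares 28 vs 20
  JLE checks: is 28 less than or equal to 20?
  28 > 20, so condition is false
Branch taken: No

No


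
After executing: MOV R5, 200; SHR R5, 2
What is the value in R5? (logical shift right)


Register state trace:
  MOV R5, 200  → R5 = 200
  SHR R5, 2  → R5 = 200 >> 2 = 200 // 2^2 = 50
Final: R5 = 50

50


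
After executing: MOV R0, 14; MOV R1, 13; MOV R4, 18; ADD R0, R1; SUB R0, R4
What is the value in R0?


Register state trace:
  MOV R0, 14  → R0 = 14
  MOV R1, 13  → R1 = 13
  MOV R4, 18  → R4 = 18
  ADD R0, R1  → R0 = 14 + 13 = 27
  SUB R0, R4  → R0 = 27 - 18 = 9
Final: R0 = 9

9


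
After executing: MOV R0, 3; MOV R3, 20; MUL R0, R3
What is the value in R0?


Register state trace:
  MOV R0, 3  → R0 = 3
  MOV R3, 20  → R3 = 20
  MUL R0, R3  → R0 = 3 * 20 = 60
Final: R0 = 60

60


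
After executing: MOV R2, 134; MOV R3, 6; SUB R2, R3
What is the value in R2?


Register state trace:
  MOV R2, 134  → R2 = 134
  MOV R3, 6  → R3 = 6
  SUB R2, R3  → R2 = 134 - 6 = 128
Final: R2 = 128

128


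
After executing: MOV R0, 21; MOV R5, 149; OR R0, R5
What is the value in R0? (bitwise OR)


Register state trace:
  MOV R0, 21  → R0 = 21 (0b00010101)
  MOV R5, 149  → R5 = 149 (0b10010101)
  OR R0, R5   → R0 = 21 OR 149 = 149 (0b10010101)
Final: R0 = 149

149


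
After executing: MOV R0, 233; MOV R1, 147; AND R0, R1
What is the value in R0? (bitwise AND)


Register state trace:
  MOV R0, 233  → R0 = 233 (0b11101001)
  MOV R1, 147  → R1 = 147 (0b10010011)
  AND R0, R1  → R0 = 233 AND 147 = 129 (0b10000001)
Final: R0 = 129

129


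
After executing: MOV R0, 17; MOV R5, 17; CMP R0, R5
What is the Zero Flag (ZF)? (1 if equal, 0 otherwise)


Register state trace:
  MOV R0, 17  → R0 = 17
  MOV R5, 17  → R5 = 17
  CMP R0, R5  → computes 17 - 17 = 0
  Result is zero, so values are equal
ZF = 1

1


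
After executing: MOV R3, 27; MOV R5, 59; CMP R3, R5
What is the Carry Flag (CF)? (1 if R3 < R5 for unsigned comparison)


Register state trace:
  MOV R3, 27  → R3 = 27
  MOV R5, 59  → R5 = 59
  CMP R3, R5  → unsigned 27 - 59: borrow occurs
  27 < 59, so CF = 1
CF = 1

1


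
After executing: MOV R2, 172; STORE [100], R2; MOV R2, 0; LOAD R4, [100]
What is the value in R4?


Register and memory trace:
  MOV R2, 172  → R2 = 172
  STORE [100], R2  → mem[100] = 172
  MOV R2, 0  → R2 = 0
  LOAD R4, [100]  → R4 = mem[100] = 172
Final: R4 = 172

172


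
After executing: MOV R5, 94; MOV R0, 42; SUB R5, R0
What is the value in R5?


Register state trace:
  MOV R5, 94  → R5 = 94
  MOV R0, 42  → R0 = 42
  SUB R5, R0  → R5 = 94 - 42 = 52
Final: R5 = 52

52


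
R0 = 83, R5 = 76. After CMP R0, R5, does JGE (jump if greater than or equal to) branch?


Trace:
  R0 = 83, R5 = 76
  CMP R0, R5  → compares 83 vs 76
  JGE checks: is 83 greater than or equal to 76?
  83 > 76, so condition is true
Branch taken: Yes

Yes


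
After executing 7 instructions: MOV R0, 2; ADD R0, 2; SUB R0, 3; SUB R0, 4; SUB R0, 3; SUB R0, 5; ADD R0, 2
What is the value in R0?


Register state trace:
  MOV R0, 2  → R0 = 2
  ADD R0, 2  → R0 = 2 + 2 = 4
  SUB R0, 3  → R0 = 4 - 3 = 1
  SUB R0, 4  → R0 = 1 - 4 = -3
  SUB R0, 3  → R0 = -3 - 3 = -6
  SUB R0, 5  → R0 = -6 - 5 = -11
  ADD R0, 2  → R0 = -11 + 2 = -9
Final: R0 = -9

-9


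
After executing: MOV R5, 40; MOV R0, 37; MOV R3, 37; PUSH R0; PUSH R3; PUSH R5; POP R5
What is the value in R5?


Stack trace (top is rightmost):
  MOV R5, 40  → R5 = 40
  MOV R0, 37  → R0 = 37
  MOV R3, 37  → R3 = 37
  PUSH R0  → stack: [37]
  PUSH R3  → stack: [37, 37]
  PUSH R5  → stack: [37, 37, 40]
  POP R5  → R5 = 40, stack: [37, 37]
Final: R5 = 40

40


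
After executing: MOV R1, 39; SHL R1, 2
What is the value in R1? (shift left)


Register state trace:
  MOV R1, 39  → R1 = 39
  SHL R1, 2  → R1 = 39 << 2 = 39 * 2^2 = 156
Final: R1 = 156

156


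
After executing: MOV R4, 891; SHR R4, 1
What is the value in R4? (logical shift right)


Register state trace:
  MOV R4, 891  → R4 = 891
  SHR R4, 1  → R4 = 891 >> 1 = 891 // 2^1 = 445
Final: R4 = 445

445


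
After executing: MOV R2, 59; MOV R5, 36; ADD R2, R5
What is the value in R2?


Register state trace:
  MOV R2, 59  → R2 = 59
  MOV R5, 36  → R5 = 36
  ADD R2, R5  → R2 = 59 + 36 = 95
Final: R2 = 95

95


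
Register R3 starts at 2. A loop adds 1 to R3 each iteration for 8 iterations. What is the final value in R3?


Starting value: R3 = 2
  Iter 1: R3 = 2 + 1 = 3
  Iter 2: R3 = 3 + 1 = 4
  Iter 3: R3 = 4 + 1 = 5
  Iter 4: R3 = 5 + 1 = 6
  Iter 5: R3 = 6 + 1 = 7
  Iter 6: R3 = 7 + 1 = 8
  Iter 7: R3 = 8 + 1 = 9
  Iter 8: R3 = 9 + 1 = 10
Final: R3 = 10

10


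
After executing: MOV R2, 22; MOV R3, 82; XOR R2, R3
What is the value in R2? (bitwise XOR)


Register state trace:
  MOV R2, 22  → R2 = 22 (0b00010110)
  MOV R3, 82  → R3 = 82 (0b01010010)
  XOR R2, R3  → R2 = 22 XOR 82 = 68 (0b01000100)
Final: R2 = 68

68


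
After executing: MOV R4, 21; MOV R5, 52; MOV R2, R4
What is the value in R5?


Register state trace:
  MOV R4, 21  → R4 = 21
  MOV R5, 52  → R5 = 52
  MOV R2, R4  → R2 = 21
Final: R5 = 52

52


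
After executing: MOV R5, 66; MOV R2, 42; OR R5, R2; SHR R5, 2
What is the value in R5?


Register state trace:
  MOV R5, 66  → R5 = 66 (0b01000010)
  MOV R2, 42  → R2 = 42 (0b00101010)
  OR R5, R2  → R5 = 66 OR 42 = 106 (0b01101010)
  SHR R5, 2  → R5 = 106 >> 2 = 26
Final: R5 = 26

26


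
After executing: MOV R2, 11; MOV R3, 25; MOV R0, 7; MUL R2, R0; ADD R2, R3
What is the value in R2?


Register state trace:
  MOV R2, 11  → R2 = 11
  MOV R3, 25  → R3 = 25
  MOV R0, 7  → R0 = 7
  MUL R2, R0  → R2 = 11 * 7 = 77
  ADD R2, R3  → R2 = 77 + 25 = 102
Final: R2 = 102

102


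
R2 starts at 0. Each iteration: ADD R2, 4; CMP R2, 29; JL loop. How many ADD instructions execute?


Loop trace (R2 starts at 0, target 29, step 4):
  ADD #1: R2 = 0 + 4 = 4  → 4 < 29, loop
  ADD #2: R2 = 4 + 4 = 8  → 8 < 29, loop
  ADD #3: R2 = 8 + 4 = 12  → 12 < 29, loop
  ADD #4: R2 = 12 + 4 = 16  → 16 < 29, loop
  ADD #5: R2 = 16 + 4 = 20  → 20 < 29, loop
  ADD #6: R2 = 20 + 4 = 24  → 24 < 29, loop
  ADD #7: R2 = 24 + 4 = 28  → 28 < 29, loop
  ADD #8: R2 = 28 + 4 = 32  → 32 >= 29, exit
Total ADD instructions: 8

8


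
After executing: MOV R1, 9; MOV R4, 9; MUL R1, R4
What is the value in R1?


Register state trace:
  MOV R1, 9  → R1 = 9
  MOV R4, 9  → R4 = 9
  MUL R1, R4  → R1 = 9 * 9 = 81
Final: R1 = 81

81


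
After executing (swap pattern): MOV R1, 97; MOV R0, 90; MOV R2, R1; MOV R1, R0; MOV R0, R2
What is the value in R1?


Register state trace (swap pattern):
  MOV R1, 97  → R1 = 97
  MOV R0, 90  → R0 = 90
  MOV R2, R1  → R2 = 97  (save R1)
  MOV R1, R0  → R1 = 90  (R1 gets R0's value)
  MOV R0, R2  → R0 = 97  (R0 gets saved value)
Final: R1 = 90

90


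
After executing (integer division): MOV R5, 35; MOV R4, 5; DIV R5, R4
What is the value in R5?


Register state trace:
  MOV R5, 35  → R5 = 35
  MOV R4, 5  → R4 = 5
  DIV R5, R4  → R5 = 35 // 5 = 7
Final: R5 = 7

7


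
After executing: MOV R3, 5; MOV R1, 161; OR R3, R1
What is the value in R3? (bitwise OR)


Register state trace:
  MOV R3, 5  → R3 = 5 (0b00000101)
  MOV R1, 161  → R1 = 161 (0b10100001)
  OR R3, R1   → R3 = 5 OR 161 = 165 (0b10100101)
Final: R3 = 165

165


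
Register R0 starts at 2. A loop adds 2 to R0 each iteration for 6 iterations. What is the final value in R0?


Starting value: R0 = 2
  Iter 1: R0 = 2 + 2 = 4
  Iter 2: R0 = 4 + 2 = 6
  Iter 3: R0 = 6 + 2 = 8
  Iter 4: R0 = 8 + 2 = 10
  Iter 5: R0 = 10 + 2 = 12
  Iter 6: R0 = 12 + 2 = 14
Final: R0 = 14

14


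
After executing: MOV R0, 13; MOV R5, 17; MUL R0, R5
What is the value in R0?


Register state trace:
  MOV R0, 13  → R0 = 13
  MOV R5, 17  → R5 = 17
  MUL R0, R5  → R0 = 13 * 17 = 221
Final: R0 = 221

221


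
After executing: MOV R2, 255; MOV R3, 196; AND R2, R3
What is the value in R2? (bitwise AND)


Register state trace:
  MOV R2, 255  → R2 = 255 (0b11111111)
  MOV R3, 196  → R3 = 196 (0b11000100)
  AND R2, R3  → R2 = 255 AND 196 = 196 (0b11000100)
Final: R2 = 196

196


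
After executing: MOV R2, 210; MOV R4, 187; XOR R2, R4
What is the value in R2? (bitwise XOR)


Register state trace:
  MOV R2, 210  → R2 = 210 (0b11010010)
  MOV R4, 187  → R4 = 187 (0b10111011)
  XOR R2, R4  → R2 = 210 XOR 187 = 105 (0b01101001)
Final: R2 = 105

105


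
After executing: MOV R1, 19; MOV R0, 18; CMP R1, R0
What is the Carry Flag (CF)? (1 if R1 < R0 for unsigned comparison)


Register state trace:
  MOV R1, 19  → R1 = 19
  MOV R0, 18  → R0 = 18
  CMP R1, R0  → unsigned 19 - 18: no borrow
  19 >= 18, so CF = 0
CF = 0

0


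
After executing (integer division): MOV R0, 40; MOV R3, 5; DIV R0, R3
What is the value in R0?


Register state trace:
  MOV R0, 40  → R0 = 40
  MOV R3, 5  → R3 = 5
  DIV R0, R3  → R0 = 40 // 5 = 8
Final: R0 = 8

8


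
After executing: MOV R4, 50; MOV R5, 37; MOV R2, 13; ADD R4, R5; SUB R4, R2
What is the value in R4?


Register state trace:
  MOV R4, 50  → R4 = 50
  MOV R5, 37  → R5 = 37
  MOV R2, 13  → R2 = 13
  ADD R4, R5  → R4 = 50 + 37 = 87
  SUB R4, R2  → R4 = 87 - 13 = 74
Final: R4 = 74

74


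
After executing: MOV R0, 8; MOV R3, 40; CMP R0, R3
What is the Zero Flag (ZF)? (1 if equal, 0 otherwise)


Register state trace:
  MOV R0, 8  → R0 = 8
  MOV R3, 40  → R3 = 40
  CMP R0, R3  → computes 8 - 40 = -32
  Result is nonzero, so values are not equal
ZF = 0

0


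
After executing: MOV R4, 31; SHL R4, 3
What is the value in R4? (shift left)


Register state trace:
  MOV R4, 31  → R4 = 31
  SHL R4, 3  → R4 = 31 << 3 = 31 * 2^3 = 248
Final: R4 = 248

248


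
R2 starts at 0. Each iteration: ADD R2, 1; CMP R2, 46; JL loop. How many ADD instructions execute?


Loop trace (R2 starts at 0, target 46, step 1):
  ADD #1: R2 = 0 + 1 = 1  → 1 < 46, loop
  ADD #2: R2 = 1 + 1 = 2  → 2 < 46, loop
  ADD #3: R2 = 2 + 1 = 3  → 3 < 46, loop
  ADD #4: R2 = 3 + 1 = 4  → 4 < 46, loop
  ADD #5: R2 = 4 + 1 = 5  → 5 < 46, loop
  ADD #6: R2 = 5 + 1 = 6  → 6 < 46, loop
  ADD #7: R2 = 6 + 1 = 7  → 7 < 46, loop
  ADD #8: R2 = 7 + 1 = 8  → 8 < 46, loop
  ADD #9: R2 = 8 + 1 = 9  → 9 < 46, loop
  ADD #10: R2 = 9 + 1 = 10  → 10 < 46, loop
  ADD #11: R2 = 10 + 1 = 11  → 11 < 46, loop
  ADD #12: R2 = 11 + 1 = 12  → 12 < 46, loop
  ADD #13: R2 = 12 + 1 = 13  → 13 < 46, loop
  ADD #14: R2 = 13 + 1 = 14  → 14 < 46, loop
  ADD #15: R2 = 14 + 1 = 15  → 15 < 46, loop
  ADD #16: R2 = 15 + 1 = 16  → 16 < 46, loop
  ADD #17: R2 = 16 + 1 = 17  → 17 < 46, loop
  ADD #18: R2 = 17 + 1 = 18  → 18 < 46, loop
  ADD #19: R2 = 18 + 1 = 19  → 19 < 46, loop
  ADD #20: R2 = 19 + 1 = 20  → 20 < 46, loop
  ADD #21: R2 = 20 + 1 = 21  → 21 < 46, loop
  ADD #22: R2 = 21 + 1 = 22  → 22 < 46, loop
  ADD #23: R2 = 22 + 1 = 23  → 23 < 46, loop
  ADD #24: R2 = 23 + 1 = 24  → 24 < 46, loop
  ADD #25: R2 = 24 + 1 = 25  → 25 < 46, loop
  ADD #26: R2 = 25 + 1 = 26  → 26 < 46, loop
  ADD #27: R2 = 26 + 1 = 27  → 27 < 46, loop
  ADD #28: R2 = 27 + 1 = 28  → 28 < 46, loop
  ADD #29: R2 = 28 + 1 = 29  → 29 < 46, loop
  ADD #30: R2 = 29 + 1 = 30  → 30 < 46, loop
  ADD #31: R2 = 30 + 1 = 31  → 31 < 46, loop
  ADD #32: R2 = 31 + 1 = 32  → 32 < 46, loop
  ADD #33: R2 = 32 + 1 = 33  → 33 < 46, loop
  ADD #34: R2 = 33 + 1 = 34  → 34 < 46, loop
  ADD #35: R2 = 34 + 1 = 35  → 35 < 46, loop
  ADD #36: R2 = 35 + 1 = 36  → 36 < 46, loop
  ADD #37: R2 = 36 + 1 = 37  → 37 < 46, loop
  ADD #38: R2 = 37 + 1 = 38  → 38 < 46, loop
  ADD #39: R2 = 38 + 1 = 39  → 39 < 46, loop
  ADD #40: R2 = 39 + 1 = 40  → 40 < 46, loop
  ADD #41: R2 = 40 + 1 = 41  → 41 < 46, loop
  ADD #42: R2 = 41 + 1 = 42  → 42 < 46, loop
  ADD #43: R2 = 42 + 1 = 43  → 43 < 46, loop
  ADD #44: R2 = 43 + 1 = 44  → 44 < 46, loop
  ADD #45: R2 = 44 + 1 = 45  → 45 < 46, loop
  ADD #46: R2 = 45 + 1 = 46  → 46 >= 46, exit
Total ADD instructions: 46

46


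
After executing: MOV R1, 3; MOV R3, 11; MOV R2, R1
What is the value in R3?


Register state trace:
  MOV R1, 3  → R1 = 3
  MOV R3, 11  → R3 = 11
  MOV R2, R1  → R2 = 3
Final: R3 = 11

11


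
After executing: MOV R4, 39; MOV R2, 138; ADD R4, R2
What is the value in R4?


Register state trace:
  MOV R4, 39  → R4 = 39
  MOV R2, 138  → R2 = 138
  ADD R4, R2  → R4 = 39 + 138 = 177
Final: R4 = 177

177


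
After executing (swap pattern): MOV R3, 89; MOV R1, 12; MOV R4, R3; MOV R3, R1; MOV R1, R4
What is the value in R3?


Register state trace (swap pattern):
  MOV R3, 89  → R3 = 89
  MOV R1, 12  → R1 = 12
  MOV R4, R3  → R4 = 89  (save R3)
  MOV R3, R1  → R3 = 12  (R3 gets R1's value)
  MOV R1, R4  → R1 = 89  (R1 gets saved value)
Final: R3 = 12

12


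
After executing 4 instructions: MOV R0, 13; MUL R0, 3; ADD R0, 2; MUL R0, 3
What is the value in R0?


Register state trace:
  MOV R0, 13  → R0 = 13
  MUL R0, 3  → R0 = 13 * 3 = 39
  ADD R0, 2  → R0 = 39 + 2 = 41
  MUL R0, 3  → R0 = 41 * 3 = 123
Final: R0 = 123

123


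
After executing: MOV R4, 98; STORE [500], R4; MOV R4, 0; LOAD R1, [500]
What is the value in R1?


Register and memory trace:
  MOV R4, 98  → R4 = 98
  STORE [500], R4  → mem[500] = 98
  MOV R4, 0  → R4 = 0
  LOAD R1, [500]  → R1 = mem[500] = 98
Final: R1 = 98

98


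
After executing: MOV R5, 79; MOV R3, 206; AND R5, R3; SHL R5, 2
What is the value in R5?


Register state trace:
  MOV R5, 79  → R5 = 79 (0b01001111)
  MOV R3, 206  → R3 = 206 (0b11001110)
  AND R5, R3  → R5 = 79 AND 206 = 78 (0b01001110)
  SHL R5, 2  → R5 = 78 << 2 = 312
Final: R5 = 312

312


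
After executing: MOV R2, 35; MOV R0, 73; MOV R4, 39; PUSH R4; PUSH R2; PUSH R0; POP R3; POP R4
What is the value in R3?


Stack trace (top is rightmost):
  MOV R2, 35  → R2 = 35
  MOV R0, 73  → R0 = 73
  MOV R4, 39  → R4 = 39
  PUSH R4  → stack: [39]
  PUSH R2  → stack: [39, 35]
  PUSH R0  → stack: [39, 35, 73]
  POP R3  → R3 = 73, stack: [39, 35]
  POP R4  → R4 = 35, stack: [39]
Final: R3 = 73

73


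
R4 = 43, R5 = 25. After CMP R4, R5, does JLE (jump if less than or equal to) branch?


Trace:
  R4 = 43, R5 = 25
  CMP R4, R5  → compares 43 vs 25
  JLE checks: is 43 less than or equal to 25?
  43 > 25, so condition is false
Branch taken: No

No


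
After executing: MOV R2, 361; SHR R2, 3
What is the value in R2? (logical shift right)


Register state trace:
  MOV R2, 361  → R2 = 361
  SHR R2, 3  → R2 = 361 >> 3 = 361 // 2^3 = 45
Final: R2 = 45

45


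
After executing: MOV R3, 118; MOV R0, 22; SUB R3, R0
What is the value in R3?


Register state trace:
  MOV R3, 118  → R3 = 118
  MOV R0, 22  → R0 = 22
  SUB R3, R0  → R3 = 118 - 22 = 96
Final: R3 = 96

96


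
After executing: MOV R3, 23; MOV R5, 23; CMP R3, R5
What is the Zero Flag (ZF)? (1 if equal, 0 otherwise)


Register state trace:
  MOV R3, 23  → R3 = 23
  MOV R5, 23  → R5 = 23
  CMP R3, R5  → computes 23 - 23 = 0
  Result is zero, so values are equal
ZF = 1

1


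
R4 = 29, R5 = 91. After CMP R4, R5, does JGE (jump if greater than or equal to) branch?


Trace:
  R4 = 29, R5 = 91
  CMP R4, R5  → compares 29 vs 91
  JGE checks: is 29 greater than or equal to 91?
  29 < 91, so condition is false
Branch taken: No

No


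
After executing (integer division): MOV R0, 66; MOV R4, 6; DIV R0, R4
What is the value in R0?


Register state trace:
  MOV R0, 66  → R0 = 66
  MOV R4, 6  → R4 = 6
  DIV R0, R4  → R0 = 66 // 6 = 11
Final: R0 = 11

11


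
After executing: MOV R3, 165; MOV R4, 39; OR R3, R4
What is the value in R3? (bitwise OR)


Register state trace:
  MOV R3, 165  → R3 = 165 (0b10100101)
  MOV R4, 39  → R4 = 39 (0b00100111)
  OR R3, R4   → R3 = 165 OR 39 = 167 (0b10100111)
Final: R3 = 167

167


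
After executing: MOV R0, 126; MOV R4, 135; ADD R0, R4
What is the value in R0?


Register state trace:
  MOV R0, 126  → R0 = 126
  MOV R4, 135  → R4 = 135
  ADD R0, R4  → R0 = 126 + 135 = 261
Final: R0 = 261

261


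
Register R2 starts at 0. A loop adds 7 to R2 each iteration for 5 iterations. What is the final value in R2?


Starting value: R2 = 0
  Iter 1: R2 = 0 + 7 = 7
  Iter 2: R2 = 7 + 7 = 14
  Iter 3: R2 = 14 + 7 = 21
  Iter 4: R2 = 21 + 7 = 28
  Iter 5: R2 = 28 + 7 = 35
Final: R2 = 35

35


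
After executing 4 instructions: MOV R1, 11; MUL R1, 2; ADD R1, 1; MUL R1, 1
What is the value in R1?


Register state trace:
  MOV R1, 11  → R1 = 11
  MUL R1, 2  → R1 = 11 * 2 = 22
  ADD R1, 1  → R1 = 22 + 1 = 23
  MUL R1, 1  → R1 = 23 * 1 = 23
Final: R1 = 23

23


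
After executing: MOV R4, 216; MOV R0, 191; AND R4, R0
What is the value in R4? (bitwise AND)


Register state trace:
  MOV R4, 216  → R4 = 216 (0b11011000)
  MOV R0, 191  → R0 = 191 (0b10111111)
  AND R4, R0  → R4 = 216 AND 191 = 152 (0b10011000)
Final: R4 = 152

152


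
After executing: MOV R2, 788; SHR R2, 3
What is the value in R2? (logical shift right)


Register state trace:
  MOV R2, 788  → R2 = 788
  SHR R2, 3  → R2 = 788 >> 3 = 788 // 2^3 = 98
Final: R2 = 98

98


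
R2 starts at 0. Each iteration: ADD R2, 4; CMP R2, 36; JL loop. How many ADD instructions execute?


Loop trace (R2 starts at 0, target 36, step 4):
  ADD #1: R2 = 0 + 4 = 4  → 4 < 36, loop
  ADD #2: R2 = 4 + 4 = 8  → 8 < 36, loop
  ADD #3: R2 = 8 + 4 = 12  → 12 < 36, loop
  ADD #4: R2 = 12 + 4 = 16  → 16 < 36, loop
  ADD #5: R2 = 16 + 4 = 20  → 20 < 36, loop
  ADD #6: R2 = 20 + 4 = 24  → 24 < 36, loop
  ADD #7: R2 = 24 + 4 = 28  → 28 < 36, loop
  ADD #8: R2 = 28 + 4 = 32  → 32 < 36, loop
  ADD #9: R2 = 32 + 4 = 36  → 36 >= 36, exit
Total ADD instructions: 9

9


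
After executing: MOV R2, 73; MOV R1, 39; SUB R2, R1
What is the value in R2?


Register state trace:
  MOV R2, 73  → R2 = 73
  MOV R1, 39  → R1 = 39
  SUB R2, R1  → R2 = 73 - 39 = 34
Final: R2 = 34

34


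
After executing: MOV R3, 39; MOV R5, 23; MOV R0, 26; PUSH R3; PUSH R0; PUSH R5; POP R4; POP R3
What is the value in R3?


Stack trace (top is rightmost):
  MOV R3, 39  → R3 = 39
  MOV R5, 23  → R5 = 23
  MOV R0, 26  → R0 = 26
  PUSH R3  → stack: [39]
  PUSH R0  → stack: [39, 26]
  PUSH R5  → stack: [39, 26, 23]
  POP R4  → R4 = 23, stack: [39, 26]
  POP R3  → R3 = 26, stack: [39]
Final: R3 = 26

26


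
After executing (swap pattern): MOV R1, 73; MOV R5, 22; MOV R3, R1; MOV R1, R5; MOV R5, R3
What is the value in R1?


Register state trace (swap pattern):
  MOV R1, 73  → R1 = 73
  MOV R5, 22  → R5 = 22
  MOV R3, R1  → R3 = 73  (save R1)
  MOV R1, R5  → R1 = 22  (R1 gets R5's value)
  MOV R5, R3  → R5 = 73  (R5 gets saved value)
Final: R1 = 22

22


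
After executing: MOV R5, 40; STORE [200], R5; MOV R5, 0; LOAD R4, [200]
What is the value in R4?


Register and memory trace:
  MOV R5, 40  → R5 = 40
  STORE [200], R5  → mem[200] = 40
  MOV R5, 0  → R5 = 0
  LOAD R4, [200]  → R4 = mem[200] = 40
Final: R4 = 40

40


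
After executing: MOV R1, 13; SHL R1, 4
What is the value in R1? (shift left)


Register state trace:
  MOV R1, 13  → R1 = 13
  SHL R1, 4  → R1 = 13 << 4 = 13 * 2^4 = 208
Final: R1 = 208

208


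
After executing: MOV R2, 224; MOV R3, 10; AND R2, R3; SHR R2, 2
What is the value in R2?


Register state trace:
  MOV R2, 224  → R2 = 224 (0b11100000)
  MOV R3, 10  → R3 = 10 (0b00001010)
  AND R2, R3  → R2 = 224 AND 10 = 0 (0b00000000)
  SHR R2, 2  → R2 = 0 >> 2 = 0
Final: R2 = 0

0


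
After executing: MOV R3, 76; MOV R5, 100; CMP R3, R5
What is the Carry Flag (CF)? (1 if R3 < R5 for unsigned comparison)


Register state trace:
  MOV R3, 76  → R3 = 76
  MOV R5, 100  → R5 = 100
  CMP R3, R5  → unsigned 76 - 100: borrow occurs
  76 < 100, so CF = 1
CF = 1

1


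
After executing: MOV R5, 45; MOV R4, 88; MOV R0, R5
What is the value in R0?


Register state trace:
  MOV R5, 45  → R5 = 45
  MOV R4, 88  → R4 = 88
  MOV R0, R5  → R0 = 45
Final: R0 = 45

45


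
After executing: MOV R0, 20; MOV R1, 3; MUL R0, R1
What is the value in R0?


Register state trace:
  MOV R0, 20  → R0 = 20
  MOV R1, 3  → R1 = 3
  MUL R0, R1  → R0 = 20 * 3 = 60
Final: R0 = 60

60


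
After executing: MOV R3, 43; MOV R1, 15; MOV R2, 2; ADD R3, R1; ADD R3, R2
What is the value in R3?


Register state trace:
  MOV R3, 43  → R3 = 43
  MOV R1, 15  → R1 = 15
  MOV R2, 2  → R2 = 2
  ADD R3, R1  → R3 = 43 + 15 = 58
  ADD R3, R2  → R3 = 58 + 2 = 60
Final: R3 = 60

60


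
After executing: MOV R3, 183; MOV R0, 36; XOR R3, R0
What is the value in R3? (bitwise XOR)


Register state trace:
  MOV R3, 183  → R3 = 183 (0b10110111)
  MOV R0, 36  → R0 = 36 (0b00100100)
  XOR R3, R0  → R3 = 183 XOR 36 = 147 (0b10010011)
Final: R3 = 147

147


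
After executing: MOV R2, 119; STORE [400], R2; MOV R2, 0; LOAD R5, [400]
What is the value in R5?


Register and memory trace:
  MOV R2, 119  → R2 = 119
  STORE [400], R2  → mem[400] = 119
  MOV R2, 0  → R2 = 0
  LOAD R5, [400]  → R5 = mem[400] = 119
Final: R5 = 119

119


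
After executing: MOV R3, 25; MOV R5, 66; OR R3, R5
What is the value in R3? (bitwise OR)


Register state trace:
  MOV R3, 25  → R3 = 25 (0b00011001)
  MOV R5, 66  → R5 = 66 (0b01000010)
  OR R3, R5   → R3 = 25 OR 66 = 91 (0b01011011)
Final: R3 = 91

91


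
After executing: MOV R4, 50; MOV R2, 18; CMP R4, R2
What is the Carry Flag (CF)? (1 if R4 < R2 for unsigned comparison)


Register state trace:
  MOV R4, 50  → R4 = 50
  MOV R2, 18  → R2 = 18
  CMP R4, R2  → unsigned 50 - 18: no borrow
  50 >= 18, so CF = 0
CF = 0

0


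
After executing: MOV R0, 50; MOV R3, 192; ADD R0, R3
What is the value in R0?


Register state trace:
  MOV R0, 50  → R0 = 50
  MOV R3, 192  → R3 = 192
  ADD R0, R3  → R0 = 50 + 192 = 242
Final: R0 = 242

242


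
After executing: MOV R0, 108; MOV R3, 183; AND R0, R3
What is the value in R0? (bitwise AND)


Register state trace:
  MOV R0, 108  → R0 = 108 (0b01101100)
  MOV R3, 183  → R3 = 183 (0b10110111)
  AND R0, R3  → R0 = 108 AND 183 = 36 (0b00100100)
Final: R0 = 36

36


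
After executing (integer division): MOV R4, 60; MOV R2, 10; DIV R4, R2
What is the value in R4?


Register state trace:
  MOV R4, 60  → R4 = 60
  MOV R2, 10  → R2 = 10
  DIV R4, R2  → R4 = 60 // 10 = 6
Final: R4 = 6

6


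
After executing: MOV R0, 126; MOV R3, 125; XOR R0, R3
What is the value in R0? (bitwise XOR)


Register state trace:
  MOV R0, 126  → R0 = 126 (0b01111110)
  MOV R3, 125  → R3 = 125 (0b01111101)
  XOR R0, R3  → R0 = 126 XOR 125 = 3 (0b00000011)
Final: R0 = 3

3


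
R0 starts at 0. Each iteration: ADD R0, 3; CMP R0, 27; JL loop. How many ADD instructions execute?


Loop trace (R0 starts at 0, target 27, step 3):
  ADD #1: R0 = 0 + 3 = 3  → 3 < 27, loop
  ADD #2: R0 = 3 + 3 = 6  → 6 < 27, loop
  ADD #3: R0 = 6 + 3 = 9  → 9 < 27, loop
  ADD #4: R0 = 9 + 3 = 12  → 12 < 27, loop
  ADD #5: R0 = 12 + 3 = 15  → 15 < 27, loop
  ADD #6: R0 = 15 + 3 = 18  → 18 < 27, loop
  ADD #7: R0 = 18 + 3 = 21  → 21 < 27, loop
  ADD #8: R0 = 21 + 3 = 24  → 24 < 27, loop
  ADD #9: R0 = 24 + 3 = 27  → 27 >= 27, exit
Total ADD instructions: 9

9


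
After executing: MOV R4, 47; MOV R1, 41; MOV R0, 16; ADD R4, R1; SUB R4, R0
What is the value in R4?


Register state trace:
  MOV R4, 47  → R4 = 47
  MOV R1, 41  → R1 = 41
  MOV R0, 16  → R0 = 16
  ADD R4, R1  → R4 = 47 + 41 = 88
  SUB R4, R0  → R4 = 88 - 16 = 72
Final: R4 = 72

72


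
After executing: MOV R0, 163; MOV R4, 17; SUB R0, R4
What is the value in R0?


Register state trace:
  MOV R0, 163  → R0 = 163
  MOV R4, 17  → R4 = 17
  SUB R0, R4  → R0 = 163 - 17 = 146
Final: R0 = 146

146


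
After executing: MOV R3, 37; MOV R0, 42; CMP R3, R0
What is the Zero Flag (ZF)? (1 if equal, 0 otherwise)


Register state trace:
  MOV R3, 37  → R3 = 37
  MOV R0, 42  → R0 = 42
  CMP R3, R0  → computes 37 - 42 = -5
  Result is nonzero, so values are not equal
ZF = 0

0


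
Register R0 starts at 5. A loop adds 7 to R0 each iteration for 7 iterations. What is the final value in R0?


Starting value: R0 = 5
  Iter 1: R0 = 5 + 7 = 12
  Iter 2: R0 = 12 + 7 = 19
  Iter 3: R0 = 19 + 7 = 26
  Iter 4: R0 = 26 + 7 = 33
  Iter 5: R0 = 33 + 7 = 40
  Iter 6: R0 = 40 + 7 = 47
  Iter 7: R0 = 47 + 7 = 54
Final: R0 = 54

54


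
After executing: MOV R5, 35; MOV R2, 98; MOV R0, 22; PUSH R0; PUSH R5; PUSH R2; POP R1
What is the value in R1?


Stack trace (top is rightmost):
  MOV R5, 35  → R5 = 35
  MOV R2, 98  → R2 = 98
  MOV R0, 22  → R0 = 22
  PUSH R0  → stack: [22]
  PUSH R5  → stack: [22, 35]
  PUSH R2  → stack: [22, 35, 98]
  POP R1  → R1 = 98, stack: [22, 35]
Final: R1 = 98

98


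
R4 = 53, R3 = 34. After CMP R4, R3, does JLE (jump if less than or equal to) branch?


Trace:
  R4 = 53, R3 = 34
  CMP R4, R3  → compares 53 vs 34
  JLE checks: is 53 less than or equal to 34?
  53 > 34, so condition is false
Branch taken: No

No


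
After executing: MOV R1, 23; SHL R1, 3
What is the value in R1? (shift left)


Register state trace:
  MOV R1, 23  → R1 = 23
  SHL R1, 3  → R1 = 23 << 3 = 23 * 2^3 = 184
Final: R1 = 184

184


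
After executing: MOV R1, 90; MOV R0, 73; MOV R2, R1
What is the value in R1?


Register state trace:
  MOV R1, 90  → R1 = 90
  MOV R0, 73  → R0 = 73
  MOV R2, R1  → R2 = 90
Final: R1 = 90

90


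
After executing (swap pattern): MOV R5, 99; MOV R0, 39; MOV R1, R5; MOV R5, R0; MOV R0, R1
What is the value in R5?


Register state trace (swap pattern):
  MOV R5, 99  → R5 = 99
  MOV R0, 39  → R0 = 39
  MOV R1, R5  → R1 = 99  (save R5)
  MOV R5, R0  → R5 = 39  (R5 gets R0's value)
  MOV R0, R1  → R0 = 99  (R0 gets saved value)
Final: R5 = 39

39


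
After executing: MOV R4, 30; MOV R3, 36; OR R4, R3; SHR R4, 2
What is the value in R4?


Register state trace:
  MOV R4, 30  → R4 = 30 (0b00011110)
  MOV R3, 36  → R3 = 36 (0b00100100)
  OR R4, R3  → R4 = 30 OR 36 = 62 (0b00111110)
  SHR R4, 2  → R4 = 62 >> 2 = 15
Final: R4 = 15

15


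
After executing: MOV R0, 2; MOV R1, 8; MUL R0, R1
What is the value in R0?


Register state trace:
  MOV R0, 2  → R0 = 2
  MOV R1, 8  → R1 = 8
  MUL R0, R1  → R0 = 2 * 8 = 16
Final: R0 = 16

16


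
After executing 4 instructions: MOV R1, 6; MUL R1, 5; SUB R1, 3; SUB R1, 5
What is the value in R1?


Register state trace:
  MOV R1, 6  → R1 = 6
  MUL R1, 5  → R1 = 6 * 5 = 30
  SUB R1, 3  → R1 = 30 - 3 = 27
  SUB R1, 5  → R1 = 27 - 5 = 22
Final: R1 = 22

22


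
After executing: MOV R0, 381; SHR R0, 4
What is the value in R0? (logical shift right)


Register state trace:
  MOV R0, 381  → R0 = 381
  SHR R0, 4  → R0 = 381 >> 4 = 381 // 2^4 = 23
Final: R0 = 23

23


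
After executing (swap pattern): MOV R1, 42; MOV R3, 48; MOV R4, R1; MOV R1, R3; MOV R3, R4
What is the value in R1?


Register state trace (swap pattern):
  MOV R1, 42  → R1 = 42
  MOV R3, 48  → R3 = 48
  MOV R4, R1  → R4 = 42  (save R1)
  MOV R1, R3  → R1 = 48  (R1 gets R3's value)
  MOV R3, R4  → R3 = 42  (R3 gets saved value)
Final: R1 = 48

48


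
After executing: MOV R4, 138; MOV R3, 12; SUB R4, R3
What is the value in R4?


Register state trace:
  MOV R4, 138  → R4 = 138
  MOV R3, 12  → R3 = 12
  SUB R4, R3  → R4 = 138 - 12 = 126
Final: R4 = 126

126


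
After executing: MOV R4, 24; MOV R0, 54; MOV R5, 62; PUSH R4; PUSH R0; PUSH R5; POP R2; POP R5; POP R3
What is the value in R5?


Stack trace (top is rightmost):
  MOV R4, 24  → R4 = 24
  MOV R0, 54  → R0 = 54
  MOV R5, 62  → R5 = 62
  PUSH R4  → stack: [24]
  PUSH R0  → stack: [24, 54]
  PUSH R5  → stack: [24, 54, 62]
  POP R2  → R2 = 62, stack: [24, 54]
  POP R5  → R5 = 54, stack: [24]
  POP R3  → R3 = 24, stack: []
Final: R5 = 54

54


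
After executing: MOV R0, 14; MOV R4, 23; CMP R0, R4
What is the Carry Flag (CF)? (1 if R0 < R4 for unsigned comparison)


Register state trace:
  MOV R0, 14  → R0 = 14
  MOV R4, 23  → R4 = 23
  CMP R0, R4  → unsigned 14 - 23: borrow occurs
  14 < 23, so CF = 1
CF = 1

1


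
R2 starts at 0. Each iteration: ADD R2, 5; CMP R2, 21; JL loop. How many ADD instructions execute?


Loop trace (R2 starts at 0, target 21, step 5):
  ADD #1: R2 = 0 + 5 = 5  → 5 < 21, loop
  ADD #2: R2 = 5 + 5 = 10  → 10 < 21, loop
  ADD #3: R2 = 10 + 5 = 15  → 15 < 21, loop
  ADD #4: R2 = 15 + 5 = 20  → 20 < 21, loop
  ADD #5: R2 = 20 + 5 = 25  → 25 >= 21, exit
Total ADD instructions: 5

5


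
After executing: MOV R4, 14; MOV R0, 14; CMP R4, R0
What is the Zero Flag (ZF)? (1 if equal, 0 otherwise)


Register state trace:
  MOV R4, 14  → R4 = 14
  MOV R0, 14  → R0 = 14
  CMP R4, R0  → computes 14 - 14 = 0
  Result is zero, so values are equal
ZF = 1

1


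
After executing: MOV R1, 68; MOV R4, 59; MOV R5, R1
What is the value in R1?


Register state trace:
  MOV R1, 68  → R1 = 68
  MOV R4, 59  → R4 = 59
  MOV R5, R1  → R5 = 68
Final: R1 = 68

68


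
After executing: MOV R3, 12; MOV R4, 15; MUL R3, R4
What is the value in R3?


Register state trace:
  MOV R3, 12  → R3 = 12
  MOV R4, 15  → R4 = 15
  MUL R3, R4  → R3 = 12 * 15 = 180
Final: R3 = 180

180


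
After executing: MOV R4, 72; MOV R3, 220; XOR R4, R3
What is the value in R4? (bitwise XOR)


Register state trace:
  MOV R4, 72  → R4 = 72 (0b01001000)
  MOV R3, 220  → R3 = 220 (0b11011100)
  XOR R4, R3  → R4 = 72 XOR 220 = 148 (0b10010100)
Final: R4 = 148

148


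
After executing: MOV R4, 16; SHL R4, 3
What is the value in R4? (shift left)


Register state trace:
  MOV R4, 16  → R4 = 16
  SHL R4, 3  → R4 = 16 << 3 = 16 * 2^3 = 128
Final: R4 = 128

128


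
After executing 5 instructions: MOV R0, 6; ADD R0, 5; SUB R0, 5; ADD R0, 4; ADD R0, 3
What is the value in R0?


Register state trace:
  MOV R0, 6  → R0 = 6
  ADD R0, 5  → R0 = 6 + 5 = 11
  SUB R0, 5  → R0 = 11 - 5 = 6
  ADD R0, 4  → R0 = 6 + 4 = 10
  ADD R0, 3  → R0 = 10 + 3 = 13
Final: R0 = 13

13


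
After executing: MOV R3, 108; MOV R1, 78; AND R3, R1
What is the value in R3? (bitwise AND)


Register state trace:
  MOV R3, 108  → R3 = 108 (0b01101100)
  MOV R1, 78  → R1 = 78 (0b01001110)
  AND R3, R1  → R3 = 108 AND 78 = 76 (0b01001100)
Final: R3 = 76

76


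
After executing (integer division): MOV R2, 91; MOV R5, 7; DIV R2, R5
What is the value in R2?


Register state trace:
  MOV R2, 91  → R2 = 91
  MOV R5, 7  → R5 = 7
  DIV R2, R5  → R2 = 91 // 7 = 13
Final: R2 = 13

13


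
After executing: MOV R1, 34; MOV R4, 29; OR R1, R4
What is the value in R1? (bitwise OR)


Register state trace:
  MOV R1, 34  → R1 = 34 (0b00100010)
  MOV R4, 29  → R4 = 29 (0b00011101)
  OR R1, R4   → R1 = 34 OR 29 = 63 (0b00111111)
Final: R1 = 63

63


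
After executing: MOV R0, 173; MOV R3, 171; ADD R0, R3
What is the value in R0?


Register state trace:
  MOV R0, 173  → R0 = 173
  MOV R3, 171  → R3 = 171
  ADD R0, R3  → R0 = 173 + 171 = 344
Final: R0 = 344

344


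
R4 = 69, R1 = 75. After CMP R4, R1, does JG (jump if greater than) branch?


Trace:
  R4 = 69, R1 = 75
  CMP R4, R1  → compares 69 vs 75
  JG checks: is 69 greater than 75?
  69 < 75, so condition is false
Branch taken: No

No
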